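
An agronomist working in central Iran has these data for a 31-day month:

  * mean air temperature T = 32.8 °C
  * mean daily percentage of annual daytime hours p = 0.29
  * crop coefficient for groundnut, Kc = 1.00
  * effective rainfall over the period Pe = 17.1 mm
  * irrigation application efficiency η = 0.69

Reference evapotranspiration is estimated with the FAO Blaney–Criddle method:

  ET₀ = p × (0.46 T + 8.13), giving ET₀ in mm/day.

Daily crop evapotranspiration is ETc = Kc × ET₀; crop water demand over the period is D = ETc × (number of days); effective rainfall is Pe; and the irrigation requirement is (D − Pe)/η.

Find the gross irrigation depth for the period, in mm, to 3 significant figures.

ET₀ = 0.29 × (0.46 × 32.8 + 8.13) = 0.29 × 23.218 = 6.7332 mm/d
ETc = Kc × ET₀ = 1.00 × 6.7332 = 6.7332 mm/d
Crop demand D = ETc × 31 d = 6.7332 × 31 = 208.729 mm
D − Pe = 208.729 − 17.1 = 191.629 mm
Gross irrigation = 191.629 / 0.69 = 277.723 mm

278 mm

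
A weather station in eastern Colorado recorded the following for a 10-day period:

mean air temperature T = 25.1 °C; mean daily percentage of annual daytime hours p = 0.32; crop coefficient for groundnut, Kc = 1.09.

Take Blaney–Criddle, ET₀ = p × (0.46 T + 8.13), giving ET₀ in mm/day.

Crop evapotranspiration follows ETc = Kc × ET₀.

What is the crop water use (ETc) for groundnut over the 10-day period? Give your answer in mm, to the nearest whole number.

ET₀ = 0.32 × (0.46 × 25.1 + 8.13) = 0.32 × 19.676 = 6.2963 mm/d
ETc = Kc × ET₀ = 1.09 × 6.2963 = 6.8630 mm/d
Over 10 days: 6.8630 × 10 = 68.630 mm

69 mm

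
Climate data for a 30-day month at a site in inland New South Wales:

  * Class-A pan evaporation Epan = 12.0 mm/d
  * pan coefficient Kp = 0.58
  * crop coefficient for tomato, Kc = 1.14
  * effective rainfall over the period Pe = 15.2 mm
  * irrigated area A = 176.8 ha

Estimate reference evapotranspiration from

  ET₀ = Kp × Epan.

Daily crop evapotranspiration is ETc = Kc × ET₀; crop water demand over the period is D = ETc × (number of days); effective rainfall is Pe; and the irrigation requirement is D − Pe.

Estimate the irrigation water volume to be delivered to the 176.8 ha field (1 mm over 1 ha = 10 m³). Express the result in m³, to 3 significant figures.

394000 m³

ET₀ = 0.58 × 12.0 = 6.9600 mm/d
ETc = Kc × ET₀ = 1.14 × 6.9600 = 7.9344 mm/d
Crop demand D = ETc × 30 d = 7.9344 × 30 = 238.032 mm
D − Pe = 238.032 − 15.2 = 222.832 mm
Volume = 222.832 mm × 176.8 ha × 10 = 393967.0 m³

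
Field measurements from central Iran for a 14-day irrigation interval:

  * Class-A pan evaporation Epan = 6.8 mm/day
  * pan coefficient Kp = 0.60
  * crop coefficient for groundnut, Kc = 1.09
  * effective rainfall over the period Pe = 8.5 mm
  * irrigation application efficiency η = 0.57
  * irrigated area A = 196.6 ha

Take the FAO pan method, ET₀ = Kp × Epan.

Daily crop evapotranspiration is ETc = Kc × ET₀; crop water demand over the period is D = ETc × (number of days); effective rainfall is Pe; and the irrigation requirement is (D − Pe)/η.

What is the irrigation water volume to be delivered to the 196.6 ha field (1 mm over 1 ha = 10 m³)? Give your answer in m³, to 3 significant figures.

ET₀ = 0.60 × 6.8 = 4.0800 mm/d
ETc = Kc × ET₀ = 1.09 × 4.0800 = 4.4472 mm/d
Crop demand D = ETc × 14 d = 4.4472 × 14 = 62.261 mm
D − Pe = 62.261 − 8.5 = 53.761 mm
Gross irrigation = 53.761 / 0.57 = 94.318 mm
Volume = 94.318 mm × 196.6 ha × 10 = 185429.2 m³

185000 m³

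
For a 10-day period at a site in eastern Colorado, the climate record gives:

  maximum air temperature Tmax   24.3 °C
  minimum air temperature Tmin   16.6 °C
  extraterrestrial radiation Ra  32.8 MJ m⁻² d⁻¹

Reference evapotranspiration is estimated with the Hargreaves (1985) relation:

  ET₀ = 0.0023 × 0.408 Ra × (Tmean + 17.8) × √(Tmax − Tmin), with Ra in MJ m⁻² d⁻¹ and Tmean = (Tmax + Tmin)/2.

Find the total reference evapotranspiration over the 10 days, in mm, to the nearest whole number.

Tmean = (24.3 + 16.6)/2 = 20.45 °C
0.408 Ra = 0.408 × 32.8 = 13.3824 mm/d equivalent
ET₀ = 0.0023 × 13.3824 × (20.45 + 17.8) × √7.7 = 0.0023 × 13.3824 × 38.25 × 2.7749 = 3.2669 mm/d
Over 10 days: 3.2669 × 10 = 32.669 mm

33 mm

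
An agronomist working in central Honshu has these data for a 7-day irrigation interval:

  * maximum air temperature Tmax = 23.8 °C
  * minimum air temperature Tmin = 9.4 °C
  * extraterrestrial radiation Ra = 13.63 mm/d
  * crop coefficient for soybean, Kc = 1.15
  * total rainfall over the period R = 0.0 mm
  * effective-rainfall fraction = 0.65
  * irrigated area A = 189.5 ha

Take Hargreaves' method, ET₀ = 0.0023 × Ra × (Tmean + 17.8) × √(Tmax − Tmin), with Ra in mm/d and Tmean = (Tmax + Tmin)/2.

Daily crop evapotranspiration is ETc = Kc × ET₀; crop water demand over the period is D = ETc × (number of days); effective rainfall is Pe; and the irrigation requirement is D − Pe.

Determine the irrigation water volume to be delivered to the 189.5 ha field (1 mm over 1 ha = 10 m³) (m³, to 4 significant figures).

62430 m³

Tmean = (23.8 + 9.4)/2 = 16.60 °C
ET₀ = 0.0023 × 13.63 × (16.60 + 17.8) × √14.4 = 0.0023 × 13.63 × 34.40 × 3.7947 = 4.0922 mm/d
ETc = Kc × ET₀ = 1.15 × 4.0922 = 4.7060 mm/d
Crop demand D = ETc × 7 d = 4.7060 × 7 = 32.942 mm
Pe = 0.65 × 0.0 = 0.000 mm
D − Pe = 32.942 − 0.000 = 32.942 mm
Volume = 32.942 mm × 189.5 ha × 10 = 62425.1 m³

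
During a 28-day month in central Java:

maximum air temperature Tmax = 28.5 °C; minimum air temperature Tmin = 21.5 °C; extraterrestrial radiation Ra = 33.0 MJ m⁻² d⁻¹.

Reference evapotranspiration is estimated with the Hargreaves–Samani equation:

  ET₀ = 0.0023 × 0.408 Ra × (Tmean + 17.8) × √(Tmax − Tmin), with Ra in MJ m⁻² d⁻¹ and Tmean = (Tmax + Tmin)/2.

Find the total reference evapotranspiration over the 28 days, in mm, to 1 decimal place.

98.2 mm

Tmean = (28.5 + 21.5)/2 = 25.00 °C
0.408 Ra = 0.408 × 33.0 = 13.4640 mm/d equivalent
ET₀ = 0.0023 × 13.4640 × (25.00 + 17.8) × √7.0 = 0.0023 × 13.4640 × 42.80 × 2.6458 = 3.5067 mm/d
Over 28 days: 3.5067 × 28 = 98.188 mm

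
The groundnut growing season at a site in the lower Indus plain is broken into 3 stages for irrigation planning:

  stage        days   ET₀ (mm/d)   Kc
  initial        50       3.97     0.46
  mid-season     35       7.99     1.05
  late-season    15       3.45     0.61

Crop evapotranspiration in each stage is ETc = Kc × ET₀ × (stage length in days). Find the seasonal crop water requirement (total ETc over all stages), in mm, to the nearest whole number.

417 mm

initial: 0.46 × 3.97 × 50 = 91.31 mm
mid-season: 1.05 × 7.99 × 35 = 293.63 mm
late-season: 0.61 × 3.45 × 15 = 31.57 mm
Seasonal total = 416.51 mm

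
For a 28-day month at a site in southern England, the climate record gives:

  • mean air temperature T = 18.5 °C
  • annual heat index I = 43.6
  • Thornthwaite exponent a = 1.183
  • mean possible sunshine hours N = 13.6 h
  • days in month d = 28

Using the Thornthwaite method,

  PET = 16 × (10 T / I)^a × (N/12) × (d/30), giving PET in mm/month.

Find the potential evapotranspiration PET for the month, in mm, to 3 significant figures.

10T/I = 10 × 18.5 / 43.6 = 4.2431
(10T/I)^a = 4.2431^1.183 = 5.5278
Uncorrected PET = 16 × 5.5278 = 88.445 mm
Correction = (N/12)(d/30) = (13.6/12)(28/30) = 1.0578
PET = 88.445 × 1.0578 = 93.557 mm/month

93.6 mm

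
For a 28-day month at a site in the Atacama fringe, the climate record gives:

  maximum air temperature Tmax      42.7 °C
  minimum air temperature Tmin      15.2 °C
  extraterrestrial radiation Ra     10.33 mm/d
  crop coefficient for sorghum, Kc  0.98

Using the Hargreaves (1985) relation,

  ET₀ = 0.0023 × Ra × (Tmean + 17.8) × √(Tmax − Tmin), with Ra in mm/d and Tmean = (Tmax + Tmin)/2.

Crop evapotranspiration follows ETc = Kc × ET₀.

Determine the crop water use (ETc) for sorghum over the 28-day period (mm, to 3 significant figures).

Tmean = (42.7 + 15.2)/2 = 28.95 °C
ET₀ = 0.0023 × 10.33 × (28.95 + 17.8) × √27.5 = 0.0023 × 10.33 × 46.75 × 5.2440 = 5.8247 mm/d
ETc = Kc × ET₀ = 0.98 × 5.8247 = 5.7082 mm/d
Over 28 days: 5.7082 × 28 = 159.830 mm

160 mm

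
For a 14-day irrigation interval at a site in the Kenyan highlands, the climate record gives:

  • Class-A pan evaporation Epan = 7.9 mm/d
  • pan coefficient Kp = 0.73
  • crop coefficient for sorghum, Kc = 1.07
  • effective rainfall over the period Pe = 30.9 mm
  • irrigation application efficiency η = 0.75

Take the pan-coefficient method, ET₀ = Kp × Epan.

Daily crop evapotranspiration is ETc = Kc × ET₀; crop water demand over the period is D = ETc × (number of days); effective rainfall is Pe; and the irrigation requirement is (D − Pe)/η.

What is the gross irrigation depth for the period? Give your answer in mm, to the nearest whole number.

74 mm

ET₀ = 0.73 × 7.9 = 5.7670 mm/d
ETc = Kc × ET₀ = 1.07 × 5.7670 = 6.1707 mm/d
Crop demand D = ETc × 14 d = 6.1707 × 14 = 86.390 mm
D − Pe = 86.390 − 30.9 = 55.490 mm
Gross irrigation = 55.490 / 0.75 = 73.987 mm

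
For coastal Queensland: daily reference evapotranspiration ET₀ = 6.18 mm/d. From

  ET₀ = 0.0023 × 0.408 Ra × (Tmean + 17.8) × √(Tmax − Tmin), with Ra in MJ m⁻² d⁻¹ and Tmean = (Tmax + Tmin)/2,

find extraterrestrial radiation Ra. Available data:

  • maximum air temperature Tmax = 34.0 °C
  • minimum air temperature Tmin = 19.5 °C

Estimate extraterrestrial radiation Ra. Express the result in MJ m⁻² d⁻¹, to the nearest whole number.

Tmean = (34.0+19.5)/2 = 26.75 °C; ΔT = 14.5
Ra = ET₀ / [0.0023 × 0.408 × (Tmean+17.8) × √ΔT]
   = 6.18 / (0.0023 × 0.408 × 44.55 × 3.8079) = 38.821 MJ m⁻² d⁻¹

39 MJ m⁻² d⁻¹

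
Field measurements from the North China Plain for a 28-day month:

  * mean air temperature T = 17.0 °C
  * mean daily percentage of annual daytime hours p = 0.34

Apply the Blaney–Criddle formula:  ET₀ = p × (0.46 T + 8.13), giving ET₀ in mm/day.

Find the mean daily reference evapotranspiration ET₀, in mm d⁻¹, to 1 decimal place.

ET₀ = 0.34 × (0.46 × 17.0 + 8.13) = 0.34 × 15.950 = 5.4230 mm/d

5.4 mm d⁻¹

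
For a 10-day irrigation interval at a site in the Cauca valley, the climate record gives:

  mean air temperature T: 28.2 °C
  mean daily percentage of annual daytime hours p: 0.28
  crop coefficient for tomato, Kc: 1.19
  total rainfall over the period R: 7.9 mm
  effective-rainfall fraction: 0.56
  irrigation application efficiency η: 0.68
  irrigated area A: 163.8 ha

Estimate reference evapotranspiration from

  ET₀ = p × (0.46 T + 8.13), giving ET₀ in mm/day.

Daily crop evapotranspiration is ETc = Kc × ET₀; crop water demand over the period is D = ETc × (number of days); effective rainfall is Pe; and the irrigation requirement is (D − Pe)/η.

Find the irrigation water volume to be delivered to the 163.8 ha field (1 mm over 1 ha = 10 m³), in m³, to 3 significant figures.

159000 m³

ET₀ = 0.28 × (0.46 × 28.2 + 8.13) = 0.28 × 21.102 = 5.9086 mm/d
ETc = Kc × ET₀ = 1.19 × 5.9086 = 7.0312 mm/d
Crop demand D = ETc × 10 d = 7.0312 × 10 = 70.312 mm
Pe = 0.56 × 7.9 = 4.424 mm
D − Pe = 70.312 − 4.424 = 65.888 mm
Gross irrigation = 65.888 / 0.68 = 96.894 mm
Volume = 96.894 mm × 163.8 ha × 10 = 158712.4 m³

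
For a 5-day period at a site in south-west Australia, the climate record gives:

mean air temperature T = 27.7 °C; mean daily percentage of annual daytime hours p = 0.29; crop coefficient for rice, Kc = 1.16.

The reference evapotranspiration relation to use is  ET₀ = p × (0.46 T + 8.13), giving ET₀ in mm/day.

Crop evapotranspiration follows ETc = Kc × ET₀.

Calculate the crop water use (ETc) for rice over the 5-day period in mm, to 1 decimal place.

35.1 mm

ET₀ = 0.29 × (0.46 × 27.7 + 8.13) = 0.29 × 20.872 = 6.0529 mm/d
ETc = Kc × ET₀ = 1.16 × 6.0529 = 7.0214 mm/d
Over 5 days: 7.0214 × 5 = 35.107 mm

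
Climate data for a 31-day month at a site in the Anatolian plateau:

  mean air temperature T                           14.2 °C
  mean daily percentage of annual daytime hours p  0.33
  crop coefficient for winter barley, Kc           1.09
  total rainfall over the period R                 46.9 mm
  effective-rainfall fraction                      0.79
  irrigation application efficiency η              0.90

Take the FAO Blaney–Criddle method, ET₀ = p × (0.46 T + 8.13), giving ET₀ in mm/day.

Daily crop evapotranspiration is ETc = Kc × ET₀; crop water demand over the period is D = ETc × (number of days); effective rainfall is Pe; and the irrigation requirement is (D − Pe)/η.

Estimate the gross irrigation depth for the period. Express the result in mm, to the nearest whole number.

140 mm

ET₀ = 0.33 × (0.46 × 14.2 + 8.13) = 0.33 × 14.662 = 4.8385 mm/d
ETc = Kc × ET₀ = 1.09 × 4.8385 = 5.2740 mm/d
Crop demand D = ETc × 31 d = 5.2740 × 31 = 163.494 mm
Pe = 0.79 × 46.9 = 37.051 mm
D − Pe = 163.494 − 37.051 = 126.443 mm
Gross irrigation = 126.443 / 0.90 = 140.492 mm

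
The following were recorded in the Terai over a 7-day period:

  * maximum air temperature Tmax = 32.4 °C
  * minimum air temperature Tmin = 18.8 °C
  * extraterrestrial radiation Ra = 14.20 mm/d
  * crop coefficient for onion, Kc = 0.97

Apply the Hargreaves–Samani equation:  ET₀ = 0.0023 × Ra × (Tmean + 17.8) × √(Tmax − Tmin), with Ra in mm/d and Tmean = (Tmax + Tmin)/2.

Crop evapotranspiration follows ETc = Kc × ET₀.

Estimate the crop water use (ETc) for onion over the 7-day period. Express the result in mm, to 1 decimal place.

35.5 mm

Tmean = (32.4 + 18.8)/2 = 25.60 °C
ET₀ = 0.0023 × 14.20 × (25.60 + 17.8) × √13.6 = 0.0023 × 14.20 × 43.40 × 3.6878 = 5.2272 mm/d
ETc = Kc × ET₀ = 0.97 × 5.2272 = 5.0704 mm/d
Over 7 days: 5.0704 × 7 = 35.493 mm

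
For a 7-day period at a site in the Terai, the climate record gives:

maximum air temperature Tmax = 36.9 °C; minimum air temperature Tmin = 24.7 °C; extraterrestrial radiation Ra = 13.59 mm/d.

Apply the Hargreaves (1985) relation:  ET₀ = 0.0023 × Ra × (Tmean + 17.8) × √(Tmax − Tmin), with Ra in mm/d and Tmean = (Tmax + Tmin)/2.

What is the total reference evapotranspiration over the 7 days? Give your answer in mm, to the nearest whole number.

37 mm

Tmean = (36.9 + 24.7)/2 = 30.80 °C
ET₀ = 0.0023 × 13.59 × (30.80 + 17.8) × √12.2 = 0.0023 × 13.59 × 48.60 × 3.4928 = 5.3059 mm/d
Over 7 days: 5.3059 × 7 = 37.141 mm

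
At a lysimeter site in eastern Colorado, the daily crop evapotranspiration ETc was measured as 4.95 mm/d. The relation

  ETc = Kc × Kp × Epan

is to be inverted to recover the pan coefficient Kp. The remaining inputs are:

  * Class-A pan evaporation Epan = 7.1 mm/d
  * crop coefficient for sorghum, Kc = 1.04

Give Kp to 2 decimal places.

ETc = Kc × Kp × Epan  ⇒  Kp = ETc / (Kc × Epan)
Kp = 4.95 / (1.04 × 7.1) = 4.95 / 7.384 = 0.6704

0.67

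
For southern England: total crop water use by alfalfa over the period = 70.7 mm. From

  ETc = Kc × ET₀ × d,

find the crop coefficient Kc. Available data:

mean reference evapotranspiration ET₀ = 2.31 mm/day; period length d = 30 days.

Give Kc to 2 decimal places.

1.02

ETc = Kc × ET₀ × d  ⇒  Kc = ETc / (ET₀ × d)
Kc = 70.7 / (2.31 × 30) = 70.7 / 69.30 = 1.0202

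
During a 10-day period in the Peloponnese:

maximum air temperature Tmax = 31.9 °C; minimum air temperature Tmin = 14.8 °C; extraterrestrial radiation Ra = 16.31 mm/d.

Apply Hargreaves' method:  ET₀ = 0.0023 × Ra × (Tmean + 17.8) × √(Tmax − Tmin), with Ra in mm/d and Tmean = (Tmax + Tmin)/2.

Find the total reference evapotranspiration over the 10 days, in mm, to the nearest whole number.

Tmean = (31.9 + 14.8)/2 = 23.35 °C
ET₀ = 0.0023 × 16.31 × (23.35 + 17.8) × √17.1 = 0.0023 × 16.31 × 41.15 × 4.1352 = 6.3833 mm/d
Over 10 days: 6.3833 × 10 = 63.833 mm

64 mm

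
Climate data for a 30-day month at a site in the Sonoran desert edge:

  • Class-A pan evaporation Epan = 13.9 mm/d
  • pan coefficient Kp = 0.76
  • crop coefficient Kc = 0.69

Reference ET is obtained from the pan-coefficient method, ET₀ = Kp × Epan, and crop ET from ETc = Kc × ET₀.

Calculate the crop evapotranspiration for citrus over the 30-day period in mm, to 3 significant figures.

219 mm

ET₀ = 0.76 × 13.9 = 10.5640 mm/d
ETc = Kc × ET₀ = 0.69 × 10.5640 = 7.2892 mm/d
Over 30 days: 7.2892 × 30 = 218.676 mm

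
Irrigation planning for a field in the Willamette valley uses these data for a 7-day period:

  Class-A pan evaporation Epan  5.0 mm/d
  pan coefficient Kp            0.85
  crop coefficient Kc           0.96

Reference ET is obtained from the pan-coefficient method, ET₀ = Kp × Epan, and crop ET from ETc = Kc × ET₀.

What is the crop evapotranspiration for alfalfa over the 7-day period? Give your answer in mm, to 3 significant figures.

ET₀ = 0.85 × 5.0 = 4.2500 mm/d
ETc = Kc × ET₀ = 0.96 × 4.2500 = 4.0800 mm/d
Over 7 days: 4.0800 × 7 = 28.560 mm

28.6 mm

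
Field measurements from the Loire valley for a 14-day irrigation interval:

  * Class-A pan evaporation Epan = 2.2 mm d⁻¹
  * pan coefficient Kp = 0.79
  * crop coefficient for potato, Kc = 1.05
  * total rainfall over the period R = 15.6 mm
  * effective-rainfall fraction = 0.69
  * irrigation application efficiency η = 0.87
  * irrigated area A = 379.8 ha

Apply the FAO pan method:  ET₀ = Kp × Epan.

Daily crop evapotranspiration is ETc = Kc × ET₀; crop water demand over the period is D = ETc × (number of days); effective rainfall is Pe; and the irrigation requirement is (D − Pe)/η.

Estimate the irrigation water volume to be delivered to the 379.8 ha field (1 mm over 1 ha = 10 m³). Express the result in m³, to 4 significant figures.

64540 m³

ET₀ = 0.79 × 2.2 = 1.7380 mm/d
ETc = Kc × ET₀ = 1.05 × 1.7380 = 1.8249 mm/d
Crop demand D = ETc × 14 d = 1.8249 × 14 = 25.549 mm
Pe = 0.69 × 15.6 = 10.764 mm
D − Pe = 25.549 − 10.764 = 14.785 mm
Gross irrigation = 14.785 / 0.87 = 16.994 mm
Volume = 16.994 mm × 379.8 ha × 10 = 64543.2 m³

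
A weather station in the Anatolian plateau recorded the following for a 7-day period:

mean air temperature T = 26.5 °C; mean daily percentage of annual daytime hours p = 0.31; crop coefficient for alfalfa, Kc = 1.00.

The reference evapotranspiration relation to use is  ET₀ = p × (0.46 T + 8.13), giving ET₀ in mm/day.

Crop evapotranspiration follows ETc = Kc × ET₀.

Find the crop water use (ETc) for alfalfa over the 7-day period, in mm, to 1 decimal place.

44.1 mm

ET₀ = 0.31 × (0.46 × 26.5 + 8.13) = 0.31 × 20.320 = 6.2992 mm/d
ETc = Kc × ET₀ = 1.00 × 6.2992 = 6.2992 mm/d
Over 7 days: 6.2992 × 7 = 44.094 mm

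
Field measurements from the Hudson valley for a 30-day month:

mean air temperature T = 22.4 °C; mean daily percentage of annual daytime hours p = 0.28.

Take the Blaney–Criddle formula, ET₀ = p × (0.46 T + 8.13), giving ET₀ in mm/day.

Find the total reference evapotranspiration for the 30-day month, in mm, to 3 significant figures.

ET₀ = 0.28 × (0.46 × 22.4 + 8.13) = 0.28 × 18.434 = 5.1615 mm/d
Monthly total = 5.1615 × 30 = 154.845 mm

155 mm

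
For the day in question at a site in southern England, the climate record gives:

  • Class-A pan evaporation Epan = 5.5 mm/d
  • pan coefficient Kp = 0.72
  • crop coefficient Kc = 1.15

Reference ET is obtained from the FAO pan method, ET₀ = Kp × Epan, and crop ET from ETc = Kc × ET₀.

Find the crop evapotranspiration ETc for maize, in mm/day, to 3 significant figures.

4.55 mm/day

ET₀ = 0.72 × 5.5 = 3.9600 mm/d
ETc = Kc × ET₀ = 1.15 × 3.9600 = 4.5540 mm/d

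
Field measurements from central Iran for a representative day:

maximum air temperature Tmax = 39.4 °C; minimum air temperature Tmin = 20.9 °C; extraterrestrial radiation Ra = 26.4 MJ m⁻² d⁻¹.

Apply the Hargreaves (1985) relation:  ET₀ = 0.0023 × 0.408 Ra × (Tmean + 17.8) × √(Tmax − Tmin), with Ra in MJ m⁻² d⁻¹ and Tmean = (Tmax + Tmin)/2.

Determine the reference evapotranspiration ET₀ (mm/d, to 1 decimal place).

5.1 mm/d

Tmean = (39.4 + 20.9)/2 = 30.15 °C
0.408 Ra = 0.408 × 26.4 = 10.7712 mm/d equivalent
ET₀ = 0.0023 × 10.7712 × (30.15 + 17.8) × √18.5 = 0.0023 × 10.7712 × 47.95 × 4.3012 = 5.1094 mm/d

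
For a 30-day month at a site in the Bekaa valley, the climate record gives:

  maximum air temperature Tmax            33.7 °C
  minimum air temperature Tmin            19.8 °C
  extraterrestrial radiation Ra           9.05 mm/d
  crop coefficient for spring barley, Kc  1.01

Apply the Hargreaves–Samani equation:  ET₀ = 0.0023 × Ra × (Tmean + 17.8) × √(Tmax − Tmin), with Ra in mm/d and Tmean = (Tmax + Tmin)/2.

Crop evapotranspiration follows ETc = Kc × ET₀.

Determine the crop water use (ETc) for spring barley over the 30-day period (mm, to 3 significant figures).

105 mm

Tmean = (33.7 + 19.8)/2 = 26.75 °C
ET₀ = 0.0023 × 9.05 × (26.75 + 17.8) × √13.9 = 0.0023 × 9.05 × 44.55 × 3.7283 = 3.4573 mm/d
ETc = Kc × ET₀ = 1.01 × 3.4573 = 3.4919 mm/d
Over 30 days: 3.4919 × 30 = 104.757 mm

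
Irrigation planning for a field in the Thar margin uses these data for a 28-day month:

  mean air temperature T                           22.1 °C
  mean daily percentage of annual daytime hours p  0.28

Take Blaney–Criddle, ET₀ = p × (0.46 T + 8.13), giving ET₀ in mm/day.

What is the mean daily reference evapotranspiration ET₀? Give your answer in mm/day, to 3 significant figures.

ET₀ = 0.28 × (0.46 × 22.1 + 8.13) = 0.28 × 18.296 = 5.1229 mm/d

5.12 mm/day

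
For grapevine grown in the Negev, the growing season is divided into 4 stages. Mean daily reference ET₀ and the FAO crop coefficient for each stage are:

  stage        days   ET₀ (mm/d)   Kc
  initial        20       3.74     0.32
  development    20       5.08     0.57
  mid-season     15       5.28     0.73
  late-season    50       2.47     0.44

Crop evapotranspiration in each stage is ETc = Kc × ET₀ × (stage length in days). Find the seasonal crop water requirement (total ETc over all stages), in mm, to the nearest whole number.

194 mm

initial: 0.32 × 3.74 × 20 = 23.94 mm
development: 0.57 × 5.08 × 20 = 57.91 mm
mid-season: 0.73 × 5.28 × 15 = 57.82 mm
late-season: 0.44 × 2.47 × 50 = 54.34 mm
Seasonal total = 194.01 mm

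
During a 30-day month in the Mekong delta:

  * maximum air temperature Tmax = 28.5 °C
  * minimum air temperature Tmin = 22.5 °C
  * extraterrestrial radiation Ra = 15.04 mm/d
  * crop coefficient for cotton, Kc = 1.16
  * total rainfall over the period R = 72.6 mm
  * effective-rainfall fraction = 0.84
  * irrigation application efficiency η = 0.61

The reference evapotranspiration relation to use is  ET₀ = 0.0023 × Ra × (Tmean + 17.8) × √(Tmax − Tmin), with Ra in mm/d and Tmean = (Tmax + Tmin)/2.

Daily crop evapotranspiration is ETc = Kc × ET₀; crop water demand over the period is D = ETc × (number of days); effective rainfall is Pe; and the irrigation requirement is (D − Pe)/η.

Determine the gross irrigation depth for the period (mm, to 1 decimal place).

Tmean = (28.5 + 22.5)/2 = 25.50 °C
ET₀ = 0.0023 × 15.04 × (25.50 + 17.8) × √6.0 = 0.0023 × 15.04 × 43.30 × 2.4495 = 3.6689 mm/d
ETc = Kc × ET₀ = 1.16 × 3.6689 = 4.2559 mm/d
Crop demand D = ETc × 30 d = 4.2559 × 30 = 127.677 mm
Pe = 0.84 × 72.6 = 60.984 mm
D − Pe = 127.677 − 60.984 = 66.693 mm
Gross irrigation = 66.693 / 0.61 = 109.333 mm

109.3 mm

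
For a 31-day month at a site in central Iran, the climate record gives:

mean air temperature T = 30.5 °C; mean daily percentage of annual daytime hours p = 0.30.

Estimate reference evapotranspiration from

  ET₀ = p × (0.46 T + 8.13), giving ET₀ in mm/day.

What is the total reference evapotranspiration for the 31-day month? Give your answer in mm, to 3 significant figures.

206 mm

ET₀ = 0.30 × (0.46 × 30.5 + 8.13) = 0.30 × 22.160 = 6.6480 mm/d
Monthly total = 6.6480 × 31 = 206.088 mm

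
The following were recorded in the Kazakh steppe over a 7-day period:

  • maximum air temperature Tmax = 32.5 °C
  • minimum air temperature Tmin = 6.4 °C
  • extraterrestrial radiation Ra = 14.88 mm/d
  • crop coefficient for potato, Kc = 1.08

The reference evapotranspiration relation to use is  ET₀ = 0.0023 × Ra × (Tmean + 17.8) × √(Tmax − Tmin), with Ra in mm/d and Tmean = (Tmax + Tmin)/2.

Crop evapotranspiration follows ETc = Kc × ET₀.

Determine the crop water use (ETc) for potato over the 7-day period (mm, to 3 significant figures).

49.2 mm

Tmean = (32.5 + 6.4)/2 = 19.45 °C
ET₀ = 0.0023 × 14.88 × (19.45 + 17.8) × √26.1 = 0.0023 × 14.88 × 37.25 × 5.1088 = 6.5129 mm/d
ETc = Kc × ET₀ = 1.08 × 6.5129 = 7.0339 mm/d
Over 7 days: 7.0339 × 7 = 49.237 mm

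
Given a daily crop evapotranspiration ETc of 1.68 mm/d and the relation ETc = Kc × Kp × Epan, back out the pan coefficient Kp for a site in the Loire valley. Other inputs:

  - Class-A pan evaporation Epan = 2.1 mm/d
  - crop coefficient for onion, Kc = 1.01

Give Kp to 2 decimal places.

ETc = Kc × Kp × Epan  ⇒  Kp = ETc / (Kc × Epan)
Kp = 1.68 / (1.01 × 2.1) = 1.68 / 2.121 = 0.7921

0.79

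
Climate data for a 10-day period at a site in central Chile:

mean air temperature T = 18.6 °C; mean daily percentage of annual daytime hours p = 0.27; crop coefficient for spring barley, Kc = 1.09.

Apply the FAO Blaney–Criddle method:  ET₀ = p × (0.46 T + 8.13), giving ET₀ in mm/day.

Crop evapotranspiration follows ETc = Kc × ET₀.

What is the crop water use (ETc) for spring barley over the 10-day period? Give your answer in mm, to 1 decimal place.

ET₀ = 0.27 × (0.46 × 18.6 + 8.13) = 0.27 × 16.686 = 4.5052 mm/d
ETc = Kc × ET₀ = 1.09 × 4.5052 = 4.9107 mm/d
Over 10 days: 4.9107 × 10 = 49.107 mm

49.1 mm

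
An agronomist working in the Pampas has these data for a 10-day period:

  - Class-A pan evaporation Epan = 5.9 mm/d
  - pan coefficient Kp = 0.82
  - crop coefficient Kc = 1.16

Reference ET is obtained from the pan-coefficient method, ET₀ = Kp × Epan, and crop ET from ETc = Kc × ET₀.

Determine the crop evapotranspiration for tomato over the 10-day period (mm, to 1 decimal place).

56.1 mm

ET₀ = 0.82 × 5.9 = 4.8380 mm/d
ETc = Kc × ET₀ = 1.16 × 4.8380 = 5.6121 mm/d
Over 10 days: 5.6121 × 10 = 56.121 mm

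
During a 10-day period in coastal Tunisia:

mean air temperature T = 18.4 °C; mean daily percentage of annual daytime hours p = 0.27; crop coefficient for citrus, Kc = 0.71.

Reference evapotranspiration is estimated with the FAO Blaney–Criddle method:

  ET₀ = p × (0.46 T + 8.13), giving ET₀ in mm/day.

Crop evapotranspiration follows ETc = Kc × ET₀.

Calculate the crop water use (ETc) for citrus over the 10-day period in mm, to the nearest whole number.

32 mm

ET₀ = 0.27 × (0.46 × 18.4 + 8.13) = 0.27 × 16.594 = 4.4804 mm/d
ETc = Kc × ET₀ = 0.71 × 4.4804 = 3.1811 mm/d
Over 10 days: 3.1811 × 10 = 31.811 mm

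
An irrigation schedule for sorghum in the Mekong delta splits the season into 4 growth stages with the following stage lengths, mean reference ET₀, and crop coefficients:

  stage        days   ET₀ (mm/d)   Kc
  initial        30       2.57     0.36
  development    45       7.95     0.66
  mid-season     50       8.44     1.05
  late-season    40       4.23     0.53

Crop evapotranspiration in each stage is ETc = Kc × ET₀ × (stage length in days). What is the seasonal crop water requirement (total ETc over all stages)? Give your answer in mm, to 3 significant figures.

797 mm

initial: 0.36 × 2.57 × 30 = 27.76 mm
development: 0.66 × 7.95 × 45 = 236.12 mm
mid-season: 1.05 × 8.44 × 50 = 443.10 mm
late-season: 0.53 × 4.23 × 40 = 89.68 mm
Seasonal total = 796.66 mm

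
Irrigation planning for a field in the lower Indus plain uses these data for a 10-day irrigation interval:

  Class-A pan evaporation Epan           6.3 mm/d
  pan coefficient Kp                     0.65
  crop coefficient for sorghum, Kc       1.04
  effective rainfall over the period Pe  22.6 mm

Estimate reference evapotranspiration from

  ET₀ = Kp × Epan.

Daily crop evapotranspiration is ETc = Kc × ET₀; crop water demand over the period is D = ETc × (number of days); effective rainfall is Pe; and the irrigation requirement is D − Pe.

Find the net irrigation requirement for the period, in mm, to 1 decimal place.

20.0 mm

ET₀ = 0.65 × 6.3 = 4.0950 mm/d
ETc = Kc × ET₀ = 1.04 × 4.0950 = 4.2588 mm/d
Crop demand D = ETc × 10 d = 4.2588 × 10 = 42.588 mm
D − Pe = 42.588 − 22.6 = 19.988 mm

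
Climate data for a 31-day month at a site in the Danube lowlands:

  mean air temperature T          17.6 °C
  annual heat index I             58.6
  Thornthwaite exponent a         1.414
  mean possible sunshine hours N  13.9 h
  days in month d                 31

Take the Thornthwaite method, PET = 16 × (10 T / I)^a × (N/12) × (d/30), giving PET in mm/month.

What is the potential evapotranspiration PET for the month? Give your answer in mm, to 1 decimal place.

10T/I = 10 × 17.6 / 58.6 = 3.0034
(10T/I)^a = 3.0034^1.414 = 4.7353
Uncorrected PET = 16 × 4.7353 = 75.765 mm
Correction = (N/12)(d/30) = (13.9/12)(31/30) = 1.1969
PET = 75.765 × 1.1969 = 90.683 mm/month

90.7 mm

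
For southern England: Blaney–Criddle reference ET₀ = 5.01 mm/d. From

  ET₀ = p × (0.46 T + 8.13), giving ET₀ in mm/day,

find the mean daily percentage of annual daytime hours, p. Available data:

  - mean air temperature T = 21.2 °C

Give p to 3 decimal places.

p = ET₀ / (0.46 T + 8.13) = 5.01 / (0.46 × 21.2 + 8.13) = 5.01 / 17.882 = 0.2802

0.280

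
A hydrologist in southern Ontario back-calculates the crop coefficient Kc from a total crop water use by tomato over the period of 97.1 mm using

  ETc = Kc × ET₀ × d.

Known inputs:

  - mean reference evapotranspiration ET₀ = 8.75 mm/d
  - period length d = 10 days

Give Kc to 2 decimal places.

1.11

ETc = Kc × ET₀ × d  ⇒  Kc = ETc / (ET₀ × d)
Kc = 97.1 / (8.75 × 10) = 97.1 / 87.50 = 1.1097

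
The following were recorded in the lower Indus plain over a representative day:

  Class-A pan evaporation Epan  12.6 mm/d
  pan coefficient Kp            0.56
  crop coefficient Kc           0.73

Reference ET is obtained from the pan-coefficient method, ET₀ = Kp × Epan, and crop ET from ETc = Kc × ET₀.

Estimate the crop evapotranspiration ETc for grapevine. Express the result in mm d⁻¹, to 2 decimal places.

ET₀ = 0.56 × 12.6 = 7.0560 mm/d
ETc = Kc × ET₀ = 0.73 × 7.0560 = 5.1509 mm/d

5.15 mm d⁻¹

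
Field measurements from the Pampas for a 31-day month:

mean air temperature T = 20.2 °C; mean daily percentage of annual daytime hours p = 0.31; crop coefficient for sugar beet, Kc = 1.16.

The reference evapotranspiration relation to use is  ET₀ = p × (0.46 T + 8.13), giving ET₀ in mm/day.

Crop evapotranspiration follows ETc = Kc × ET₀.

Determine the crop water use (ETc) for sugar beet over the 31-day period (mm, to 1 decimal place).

ET₀ = 0.31 × (0.46 × 20.2 + 8.13) = 0.31 × 17.422 = 5.4008 mm/d
ETc = Kc × ET₀ = 1.16 × 5.4008 = 6.2649 mm/d
Over 31 days: 6.2649 × 31 = 194.212 mm

194.2 mm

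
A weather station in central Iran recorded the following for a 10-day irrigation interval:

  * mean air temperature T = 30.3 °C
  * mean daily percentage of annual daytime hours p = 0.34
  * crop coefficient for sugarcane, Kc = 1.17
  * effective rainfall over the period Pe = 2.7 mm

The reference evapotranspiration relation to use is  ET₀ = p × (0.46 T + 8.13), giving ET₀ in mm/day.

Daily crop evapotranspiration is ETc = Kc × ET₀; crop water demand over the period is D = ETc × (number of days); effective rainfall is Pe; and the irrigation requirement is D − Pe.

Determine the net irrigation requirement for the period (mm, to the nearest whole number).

85 mm

ET₀ = 0.34 × (0.46 × 30.3 + 8.13) = 0.34 × 22.068 = 7.5031 mm/d
ETc = Kc × ET₀ = 1.17 × 7.5031 = 8.7786 mm/d
Crop demand D = ETc × 10 d = 8.7786 × 10 = 87.786 mm
D − Pe = 87.786 − 2.7 = 85.086 mm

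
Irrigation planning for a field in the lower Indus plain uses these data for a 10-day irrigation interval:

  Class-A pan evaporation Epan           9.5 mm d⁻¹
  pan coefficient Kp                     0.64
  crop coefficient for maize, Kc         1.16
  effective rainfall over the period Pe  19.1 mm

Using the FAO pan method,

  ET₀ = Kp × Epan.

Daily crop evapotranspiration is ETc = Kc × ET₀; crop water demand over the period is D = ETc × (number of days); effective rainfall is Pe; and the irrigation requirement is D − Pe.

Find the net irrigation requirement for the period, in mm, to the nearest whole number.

ET₀ = 0.64 × 9.5 = 6.0800 mm/d
ETc = Kc × ET₀ = 1.16 × 6.0800 = 7.0528 mm/d
Crop demand D = ETc × 10 d = 7.0528 × 10 = 70.528 mm
D − Pe = 70.528 − 19.1 = 51.428 mm

51 mm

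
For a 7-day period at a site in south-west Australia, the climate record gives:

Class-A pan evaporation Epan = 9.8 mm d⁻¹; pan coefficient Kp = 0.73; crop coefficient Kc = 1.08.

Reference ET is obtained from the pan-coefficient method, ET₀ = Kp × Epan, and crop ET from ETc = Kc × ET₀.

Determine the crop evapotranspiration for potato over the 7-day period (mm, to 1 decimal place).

54.1 mm

ET₀ = 0.73 × 9.8 = 7.1540 mm/d
ETc = Kc × ET₀ = 1.08 × 7.1540 = 7.7263 mm/d
Over 7 days: 7.7263 × 7 = 54.084 mm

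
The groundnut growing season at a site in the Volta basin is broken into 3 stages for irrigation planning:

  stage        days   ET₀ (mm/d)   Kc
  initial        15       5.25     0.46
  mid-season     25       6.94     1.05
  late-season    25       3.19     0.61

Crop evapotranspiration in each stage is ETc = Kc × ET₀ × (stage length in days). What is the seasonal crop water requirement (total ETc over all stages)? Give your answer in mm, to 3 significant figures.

initial: 0.46 × 5.25 × 15 = 36.23 mm
mid-season: 1.05 × 6.94 × 25 = 182.18 mm
late-season: 0.61 × 3.19 × 25 = 48.65 mm
Seasonal total = 267.06 mm

267 mm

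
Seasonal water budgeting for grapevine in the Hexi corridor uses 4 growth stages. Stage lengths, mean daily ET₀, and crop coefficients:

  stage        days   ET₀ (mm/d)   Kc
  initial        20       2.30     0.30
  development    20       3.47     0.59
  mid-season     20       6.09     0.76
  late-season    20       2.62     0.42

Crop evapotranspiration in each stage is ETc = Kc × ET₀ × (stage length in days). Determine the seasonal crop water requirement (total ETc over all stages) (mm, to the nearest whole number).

initial: 0.30 × 2.30 × 20 = 13.80 mm
development: 0.59 × 3.47 × 20 = 40.95 mm
mid-season: 0.76 × 6.09 × 20 = 92.57 mm
late-season: 0.42 × 2.62 × 20 = 22.01 mm
Seasonal total = 169.33 mm

169 mm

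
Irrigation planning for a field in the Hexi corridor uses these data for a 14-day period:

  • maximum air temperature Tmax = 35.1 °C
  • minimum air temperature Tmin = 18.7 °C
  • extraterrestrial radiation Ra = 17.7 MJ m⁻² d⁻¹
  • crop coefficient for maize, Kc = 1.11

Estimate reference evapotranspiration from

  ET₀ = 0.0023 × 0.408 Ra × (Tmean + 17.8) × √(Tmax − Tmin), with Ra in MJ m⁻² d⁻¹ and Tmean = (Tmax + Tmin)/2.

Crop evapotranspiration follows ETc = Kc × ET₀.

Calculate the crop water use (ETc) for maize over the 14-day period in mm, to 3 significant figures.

46.7 mm

Tmean = (35.1 + 18.7)/2 = 26.90 °C
0.408 Ra = 0.408 × 17.7 = 7.2216 mm/d equivalent
ET₀ = 0.0023 × 7.2216 × (26.90 + 17.8) × √16.4 = 0.0023 × 7.2216 × 44.70 × 4.0497 = 3.0067 mm/d
ETc = Kc × ET₀ = 1.11 × 3.0067 = 3.3374 mm/d
Over 14 days: 3.3374 × 14 = 46.724 mm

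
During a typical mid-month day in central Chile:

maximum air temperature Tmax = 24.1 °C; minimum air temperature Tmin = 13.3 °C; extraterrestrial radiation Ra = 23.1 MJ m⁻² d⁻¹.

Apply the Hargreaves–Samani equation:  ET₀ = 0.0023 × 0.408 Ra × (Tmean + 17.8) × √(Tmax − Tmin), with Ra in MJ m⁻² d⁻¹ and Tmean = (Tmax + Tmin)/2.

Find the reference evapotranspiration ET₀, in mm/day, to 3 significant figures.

Tmean = (24.1 + 13.3)/2 = 18.70 °C
0.408 Ra = 0.408 × 23.1 = 9.4248 mm/d equivalent
ET₀ = 0.0023 × 9.4248 × (18.70 + 17.8) × √10.8 = 0.0023 × 9.4248 × 36.50 × 3.2863 = 2.6002 mm/d

2.60 mm/day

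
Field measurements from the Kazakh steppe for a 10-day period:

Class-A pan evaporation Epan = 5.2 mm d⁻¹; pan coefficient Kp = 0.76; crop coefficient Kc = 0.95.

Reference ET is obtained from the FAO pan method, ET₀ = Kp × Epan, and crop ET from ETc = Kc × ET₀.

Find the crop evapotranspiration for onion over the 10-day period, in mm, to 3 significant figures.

ET₀ = 0.76 × 5.2 = 3.9520 mm/d
ETc = Kc × ET₀ = 0.95 × 3.9520 = 3.7544 mm/d
Over 10 days: 3.7544 × 10 = 37.544 mm

37.5 mm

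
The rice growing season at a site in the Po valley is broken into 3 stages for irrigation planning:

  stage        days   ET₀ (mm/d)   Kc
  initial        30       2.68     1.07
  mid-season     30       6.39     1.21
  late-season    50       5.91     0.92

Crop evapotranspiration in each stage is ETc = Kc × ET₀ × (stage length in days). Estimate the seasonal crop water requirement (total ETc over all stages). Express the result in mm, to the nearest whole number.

590 mm

initial: 1.07 × 2.68 × 30 = 86.03 mm
mid-season: 1.21 × 6.39 × 30 = 231.96 mm
late-season: 0.92 × 5.91 × 50 = 271.86 mm
Seasonal total = 589.85 mm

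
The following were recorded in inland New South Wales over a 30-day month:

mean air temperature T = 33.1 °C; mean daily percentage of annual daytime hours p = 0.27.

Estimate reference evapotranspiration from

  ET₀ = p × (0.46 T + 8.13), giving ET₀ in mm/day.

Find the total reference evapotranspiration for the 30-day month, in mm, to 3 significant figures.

189 mm

ET₀ = 0.27 × (0.46 × 33.1 + 8.13) = 0.27 × 23.356 = 6.3061 mm/d
Monthly total = 6.3061 × 30 = 189.183 mm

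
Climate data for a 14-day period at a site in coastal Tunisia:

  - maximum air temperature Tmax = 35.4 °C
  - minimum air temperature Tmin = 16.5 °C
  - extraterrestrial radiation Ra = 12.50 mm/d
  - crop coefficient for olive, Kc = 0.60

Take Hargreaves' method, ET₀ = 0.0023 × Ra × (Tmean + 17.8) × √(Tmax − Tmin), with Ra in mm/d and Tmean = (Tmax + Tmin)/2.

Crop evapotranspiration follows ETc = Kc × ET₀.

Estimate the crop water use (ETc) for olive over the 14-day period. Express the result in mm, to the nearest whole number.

46 mm

Tmean = (35.4 + 16.5)/2 = 25.95 °C
ET₀ = 0.0023 × 12.50 × (25.95 + 17.8) × √18.9 = 0.0023 × 12.50 × 43.75 × 4.3474 = 5.4682 mm/d
ETc = Kc × ET₀ = 0.60 × 5.4682 = 3.2809 mm/d
Over 14 days: 3.2809 × 14 = 45.933 mm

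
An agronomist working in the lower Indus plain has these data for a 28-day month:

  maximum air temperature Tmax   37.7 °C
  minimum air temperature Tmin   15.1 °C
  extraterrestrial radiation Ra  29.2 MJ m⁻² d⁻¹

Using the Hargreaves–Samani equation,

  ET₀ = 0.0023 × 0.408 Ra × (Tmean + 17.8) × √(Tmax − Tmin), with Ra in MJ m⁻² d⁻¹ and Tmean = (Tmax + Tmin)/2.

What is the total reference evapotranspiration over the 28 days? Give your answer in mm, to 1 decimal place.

Tmean = (37.7 + 15.1)/2 = 26.40 °C
0.408 Ra = 0.408 × 29.2 = 11.9136 mm/d equivalent
ET₀ = 0.0023 × 11.9136 × (26.40 + 17.8) × √22.6 = 0.0023 × 11.9136 × 44.20 × 4.7539 = 5.7576 mm/d
Over 28 days: 5.7576 × 28 = 161.213 mm

161.2 mm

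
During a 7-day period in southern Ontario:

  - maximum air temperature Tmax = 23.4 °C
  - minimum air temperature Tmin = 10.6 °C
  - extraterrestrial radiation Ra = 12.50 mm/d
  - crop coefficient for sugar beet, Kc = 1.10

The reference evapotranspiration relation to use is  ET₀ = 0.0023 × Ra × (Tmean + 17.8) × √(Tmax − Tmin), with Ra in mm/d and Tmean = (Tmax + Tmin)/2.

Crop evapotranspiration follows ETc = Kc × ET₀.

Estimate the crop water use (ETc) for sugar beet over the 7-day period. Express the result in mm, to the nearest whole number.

28 mm

Tmean = (23.4 + 10.6)/2 = 17.00 °C
ET₀ = 0.0023 × 12.50 × (17.00 + 17.8) × √12.8 = 0.0023 × 12.50 × 34.80 × 3.5777 = 3.5795 mm/d
ETc = Kc × ET₀ = 1.10 × 3.5795 = 3.9375 mm/d
Over 7 days: 3.9375 × 7 = 27.563 mm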